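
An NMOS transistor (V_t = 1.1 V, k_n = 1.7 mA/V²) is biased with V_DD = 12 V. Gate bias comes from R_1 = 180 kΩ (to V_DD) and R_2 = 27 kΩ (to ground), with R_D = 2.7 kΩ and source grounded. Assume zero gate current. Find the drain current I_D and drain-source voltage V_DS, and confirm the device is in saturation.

V_G = V_DD·R_2/(R_1+R_2) = 12×27/207 = 1.57 V. With the source grounded, V_GS = V_G = 1.57 V.
Assume saturation: I_D = (k_n/2)(V_GS − V_t)² = (1.7/2)×(1.57 − 1.1)² = 0.85×0.465² = 0.184 mA.
V_DS = V_DD − I_D·R_D = 12 − 0.184×2.7 = 11.5 V.
Saturation requires V_DS ≥ V_GS − V_t = 0.465 V; 11.5 ≥ 0.465 ✓.

I_D ≈ 0.18 mA, V_DS ≈ 12 V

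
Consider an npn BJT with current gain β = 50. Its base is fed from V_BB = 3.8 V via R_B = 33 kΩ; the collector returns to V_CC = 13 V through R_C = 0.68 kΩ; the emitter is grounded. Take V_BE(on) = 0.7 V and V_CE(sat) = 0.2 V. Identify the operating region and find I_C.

Assume active. Base-emitter loop: I_B = (V_BB − V_BE)/R_B = (3.8 − 0.7)/33 = 0.0939 mA.
I_C = β·I_B = 50×0.0939 = 4.7 mA.
V_CE = V_CC − I_C·R_C = 13 − 4.7×0.68 = 9.81 V > V_CE(sat), so the active-region assumption holds.

active; I_C ≈ 4.7 mA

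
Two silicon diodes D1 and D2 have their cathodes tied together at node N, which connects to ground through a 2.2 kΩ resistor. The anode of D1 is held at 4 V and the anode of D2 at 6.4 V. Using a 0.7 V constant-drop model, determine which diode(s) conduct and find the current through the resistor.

Only D2 conducts; I_R ≈ 2.6 mA

Assume both conduct. Then node N would need to be at both 4−0.7 = 3.3 V and 6.4−0.7 = 5.7 V, which is impossible.
Assume only D2 conducts: V_N = 6.4 − 0.7 = 5.7 V, so I_R = 5.7/2.2 = 2.59 mA.
Check D1: its anode-to-cathode voltage is 4 − 5.7 = -1.7 V < 0.7 V, so it is off. The assumption is consistent.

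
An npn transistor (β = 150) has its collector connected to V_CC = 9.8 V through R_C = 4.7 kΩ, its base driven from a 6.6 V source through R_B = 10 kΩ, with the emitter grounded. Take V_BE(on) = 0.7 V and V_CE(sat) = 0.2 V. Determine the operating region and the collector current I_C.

saturation; I_C ≈ 2 mA

Assume active: I_B = (6.6 − 0.7)/10 = 0.59 mA, giving I_C = β·I_B = 88.5 mA.
But then V_CE = 9.8 − 88.5×4.7 = -406 V < V_CE(sat) = 0.2 V — impossible in the active region.
So the transistor is saturated. With V_CE = 0.2 V, I_C = (V_CC − 0.2)/R_C = 9.6/4.7 = 2.04 mA.
Check: β·I_B = 88.5 mA > I_C = 2.04 mA, confirming saturation.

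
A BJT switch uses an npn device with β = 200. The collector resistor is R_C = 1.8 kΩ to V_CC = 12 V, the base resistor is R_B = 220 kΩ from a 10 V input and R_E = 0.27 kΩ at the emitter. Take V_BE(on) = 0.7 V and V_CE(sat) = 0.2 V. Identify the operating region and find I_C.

Assume active: I_B = (10 − 0.7)/(220 + 201×0.27) = 0.0339 mA, I_C = β·I_B = 6.78 mA.
Then V_CE = 12 − 6.78×1.8 − 6.82×0.27 = -2.05 V < 0.2 V — the active assumption fails.
Re-solve with V_CE = 0.2 V. KCL at the emitter: V_E/R_E = (V_BB−0.7−V_E)/R_B + (V_CC−0.2−V_E)/R_C, giving V_E = 1.55 V.
I_C = (V_CC − 0.2 − V_E)/R_C = (11.8 − 1.55)/1.8 = 5.7 mA.
Check: I_B = (9.3 − 1.55)/220 = 0.0352 mA, and β·I_B = 7.05 mA > I_C, confirming saturation.

saturation; I_C ≈ 5.7 mA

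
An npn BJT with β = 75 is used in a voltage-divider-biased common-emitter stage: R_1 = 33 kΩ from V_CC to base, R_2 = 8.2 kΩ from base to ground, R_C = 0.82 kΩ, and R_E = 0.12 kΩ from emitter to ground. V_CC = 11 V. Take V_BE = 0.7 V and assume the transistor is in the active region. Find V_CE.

Thevenize the base divider: V_Th = V_CC·R_2/(R_1+R_2) = 11×8.2/41.2 = 2.19 V, R_Th = R_1‖R_2 = 6.57 kΩ.
Base-emitter loop: V_Th = I_B·R_Th + V_BE + (β+1)I_B·R_E, so I_B = (2.19 − 0.7) / (6.57 + 76×0.12) = 0.0949 mA.
I_C = β·I_B = 75×0.0949 = 7.12 mA, and I_E = (β+1)I_B = 7.21 mA.
V_CE = V_CC − I_C·R_C − I_E·R_E = 11 − 7.12×0.82 − 7.21×0.12 = 4.3 V.
V_CE = 4.3 V > 0.2 V confirms active-region operation.

V_CE ≈ 4.3 V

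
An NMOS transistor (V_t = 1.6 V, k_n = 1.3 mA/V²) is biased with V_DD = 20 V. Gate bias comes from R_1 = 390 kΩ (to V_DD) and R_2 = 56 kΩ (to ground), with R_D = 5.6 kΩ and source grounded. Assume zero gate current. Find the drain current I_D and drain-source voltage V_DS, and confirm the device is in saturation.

I_D ≈ 0.54 mA, V_DS ≈ 17 V

V_G = V_DD·R_2/(R_1+R_2) = 20×56/446 = 2.51 V. With the source grounded, V_GS = V_G = 2.51 V.
Assume saturation: I_D = (k_n/2)(V_GS − V_t)² = (1.3/2)×(2.51 − 1.6)² = 0.65×0.911² = 0.54 mA.
V_DS = V_DD − I_D·R_D = 20 − 0.54×5.6 = 17 V.
Saturation requires V_DS ≥ V_GS − V_t = 0.911 V; 17 ≥ 0.911 ✓.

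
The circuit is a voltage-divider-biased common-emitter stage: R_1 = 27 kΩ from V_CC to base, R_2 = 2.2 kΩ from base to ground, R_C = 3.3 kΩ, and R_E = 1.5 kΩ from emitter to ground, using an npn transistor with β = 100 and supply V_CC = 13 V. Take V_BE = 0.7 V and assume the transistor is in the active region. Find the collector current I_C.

Thevenize the base divider: V_Th = V_CC·R_2/(R_1+R_2) = 13×2.2/29.2 = 0.979 V, R_Th = R_1‖R_2 = 2.03 kΩ.
Base-emitter loop: V_Th = I_B·R_Th + V_BE + (β+1)I_B·R_E, so I_B = (0.979 − 0.7) / (2.03 + 101×1.5) = 0.00182 mA.
I_C = β·I_B = 100×0.00182 = 0.182 mA, and I_E = (β+1)I_B = 0.184 mA.
V_CE = V_CC − I_C·R_C − I_E·R_E = 13 − 0.182×3.3 − 0.184×1.5 = 12.1 V.
V_CE = 12.1 V > 0.2 V confirms active-region operation.

I_C ≈ 0.18 mA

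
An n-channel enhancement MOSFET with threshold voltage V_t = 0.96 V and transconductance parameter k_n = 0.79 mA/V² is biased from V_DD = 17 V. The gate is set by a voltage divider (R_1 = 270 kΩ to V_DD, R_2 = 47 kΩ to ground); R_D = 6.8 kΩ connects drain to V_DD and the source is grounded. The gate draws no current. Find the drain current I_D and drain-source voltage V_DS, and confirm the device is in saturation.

I_D ≈ 0.96 mA, V_DS ≈ 10 V

V_G = V_DD·R_2/(R_1+R_2) = 17×47/317 = 2.52 V. With the source grounded, V_GS = V_G = 2.52 V.
Assume saturation: I_D = (k_n/2)(V_GS − V_t)² = (0.79/2)×(2.52 − 0.96)² = 0.395×1.56² = 0.962 mA.
V_DS = V_DD − I_D·R_D = 17 − 0.962×6.8 = 10.5 V.
Saturation requires V_DS ≥ V_GS − V_t = 1.56 V; 10.5 ≥ 1.56 ✓.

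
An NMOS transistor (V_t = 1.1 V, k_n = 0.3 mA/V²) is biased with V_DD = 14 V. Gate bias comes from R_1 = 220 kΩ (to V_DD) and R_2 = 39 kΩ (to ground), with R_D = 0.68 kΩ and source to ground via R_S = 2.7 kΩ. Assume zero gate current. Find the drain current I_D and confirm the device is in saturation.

V_G = V_DD·R_2/(R_1+R_2) = 14×39/259 = 2.11 V.
Assume saturation: I_D = (k_n/2)(V_GS − V_t)² with V_GS = V_G − I_D·R_S = 2.11 − 2.7·I_D.
Substituting gives 1.09·I_D² − 1.82·I_D + 0.152 = 0, with roots I_D = 0.0886 or 1.57 mA.
The root I_D = 1.57 mA gives V_GS = -2.14 V ≤ V_t, so take I_D = 0.0886 mA.
Then V_GS = 1.87 V and V_DS = V_DD − I_D(R_D+R_S) = 14 − 0.0886×3.38 = 13.7 V.
Saturation requires V_DS ≥ V_GS − V_t = 0.769 V; 13.7 ≥ 0.769 ✓.

I_D ≈ 0.089 mA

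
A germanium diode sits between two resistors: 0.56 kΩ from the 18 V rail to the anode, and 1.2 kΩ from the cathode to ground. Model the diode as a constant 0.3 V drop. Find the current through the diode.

The two resistors are in series with the diode, so KVL gives 18 = I·0.56 + 0.3 + I·1.2.
I = (18 − 0.3) / (0.56 + 1.2) kΩ = 17.7 / 1.76 = 10.1 mA.

I ≈ 10 mA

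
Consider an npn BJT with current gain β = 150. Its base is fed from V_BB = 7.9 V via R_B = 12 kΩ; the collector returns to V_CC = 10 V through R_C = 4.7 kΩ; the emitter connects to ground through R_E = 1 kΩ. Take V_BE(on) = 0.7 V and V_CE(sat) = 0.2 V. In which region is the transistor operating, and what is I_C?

saturation; I_C ≈ 1.6 mA

Assume active: I_B = (7.9 − 0.7)/(12 + 151×1) = 0.0442 mA, I_C = β·I_B = 6.63 mA.
Then V_CE = 10 − 6.63×4.7 − 6.67×1 = -27.8 V < 0.2 V — the active assumption fails.
Re-solve with V_CE = 0.2 V. KCL at the emitter: V_E/R_E = (V_BB−0.7−V_E)/R_B + (V_CC−0.2−V_E)/R_C, giving V_E = 2.07 V.
I_C = (V_CC − 0.2 − V_E)/R_C = (9.8 − 2.07)/4.7 = 1.64 mA.
Check: I_B = (7.2 − 2.07)/12 = 0.427 mA, and β·I_B = 64.1 mA > I_C, confirming saturation.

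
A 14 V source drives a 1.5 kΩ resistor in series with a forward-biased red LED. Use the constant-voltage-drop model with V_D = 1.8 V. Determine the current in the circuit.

I ≈ 8.1 mA

KVL around the loop: 14 = V_D + I·R = 1.8 + I × 1.5 kΩ.
So I = (14 − 1.8) / 1.5 kΩ = 12.2 / 1.5 = 8.13 mA.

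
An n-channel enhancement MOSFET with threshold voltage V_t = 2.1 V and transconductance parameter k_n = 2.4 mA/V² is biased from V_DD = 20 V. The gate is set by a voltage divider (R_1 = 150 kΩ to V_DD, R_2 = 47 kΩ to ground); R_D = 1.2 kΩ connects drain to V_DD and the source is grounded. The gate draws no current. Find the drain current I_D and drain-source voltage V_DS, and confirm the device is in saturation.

V_G = V_DD·R_2/(R_1+R_2) = 20×47/197 = 4.77 V. With the source grounded, V_GS = V_G = 4.77 V.
Assume saturation: I_D = (k_n/2)(V_GS − V_t)² = (2.4/2)×(4.77 − 2.1)² = 1.2×2.67² = 8.56 mA.
V_DS = V_DD − I_D·R_D = 20 − 8.56×1.2 = 9.72 V.
Saturation requires V_DS ≥ V_GS − V_t = 2.67 V; 9.72 ≥ 2.67 ✓.

I_D ≈ 8.6 mA, V_DS ≈ 9.7 V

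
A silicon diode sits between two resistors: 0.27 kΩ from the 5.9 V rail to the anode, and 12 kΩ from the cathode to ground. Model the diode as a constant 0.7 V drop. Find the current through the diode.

The two resistors are in series with the diode, so KVL gives 5.9 = I·0.27 + 0.7 + I·12.
I = (5.9 − 0.7) / (0.27 + 12) kΩ = 5.2 / 12.3 = 0.424 mA.

I ≈ 0.42 mA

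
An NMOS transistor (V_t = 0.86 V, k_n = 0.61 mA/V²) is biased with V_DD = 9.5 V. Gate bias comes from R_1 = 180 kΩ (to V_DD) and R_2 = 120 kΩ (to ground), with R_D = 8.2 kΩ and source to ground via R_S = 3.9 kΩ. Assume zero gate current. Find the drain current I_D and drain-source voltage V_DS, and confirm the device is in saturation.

I_D ≈ 0.44 mA, V_DS ≈ 4.1 V

V_G = V_DD·R_2/(R_1+R_2) = 9.5×120/300 = 3.8 V.
Assume saturation: I_D = (k_n/2)(V_GS − V_t)² with V_GS = V_G − I_D·R_S = 3.8 − 3.9·I_D.
Substituting gives 4.64·I_D² − 7.99·I_D + 2.64 = 0, with roots I_D = 0.444 or 1.28 mA.
The root I_D = 1.28 mA gives V_GS = -1.19 V ≤ V_t, so take I_D = 0.444 mA.
Then V_GS = 2.07 V and V_DS = V_DD − I_D(R_D+R_S) = 9.5 − 0.444×12.1 = 4.12 V.
Saturation requires V_DS ≥ V_GS − V_t = 1.21 V; 4.12 ≥ 1.21 ✓.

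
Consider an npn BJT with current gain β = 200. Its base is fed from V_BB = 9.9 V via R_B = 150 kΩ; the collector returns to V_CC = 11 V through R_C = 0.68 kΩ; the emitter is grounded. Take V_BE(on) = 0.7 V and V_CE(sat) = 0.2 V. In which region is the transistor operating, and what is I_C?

Assume active. Base-emitter loop: I_B = (V_BB − V_BE)/R_B = (9.9 − 0.7)/150 = 0.0613 mA.
I_C = β·I_B = 200×0.0613 = 12.3 mA.
V_CE = V_CC − I_C·R_C = 11 − 12.3×0.68 = 2.66 V > V_CE(sat), so the active-region assumption holds.

active; I_C ≈ 12 mA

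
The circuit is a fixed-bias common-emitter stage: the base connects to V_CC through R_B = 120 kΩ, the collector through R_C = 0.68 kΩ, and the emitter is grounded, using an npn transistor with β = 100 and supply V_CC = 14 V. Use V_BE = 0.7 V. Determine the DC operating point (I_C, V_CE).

Base loop: V_CC = I_B·R_B + V_BE, so I_B = (14 − 0.7)/120 kΩ = 0.111 mA.
In the active region I_C = β·I_B = 100 × 0.111 = 11.1 mA.
Collector loop: V_CE = V_CC − I_C·R_C = 14 − 11.1×0.68 = 6.46 V.
Since V_CE = 6.46 V > V_CE(sat) ≈ 0.2 V, the transistor is in the active region as assumed.

I_C ≈ 11 mA, V_CE ≈ 6.5 V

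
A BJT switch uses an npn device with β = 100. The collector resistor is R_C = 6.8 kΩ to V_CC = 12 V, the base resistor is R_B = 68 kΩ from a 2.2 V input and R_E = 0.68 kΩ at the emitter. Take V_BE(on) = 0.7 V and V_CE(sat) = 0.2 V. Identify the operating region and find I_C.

Assume active. Base-emitter loop: I_B = (V_BB − V_BE)/(R_B + (β+1)R_E) = (2.2 − 0.7)/(68 + 101×0.68) = 0.011 mA.
I_C = β·I_B = 100×0.011 = 1.1 mA.
V_CE = V_CC − I_C·R_C − I_E·R_E = 12 − 1.1×6.8 − 1.11×0.68 = 3.78 V > V_CE(sat), so the active-region assumption holds.

active; I_C ≈ 1.1 mA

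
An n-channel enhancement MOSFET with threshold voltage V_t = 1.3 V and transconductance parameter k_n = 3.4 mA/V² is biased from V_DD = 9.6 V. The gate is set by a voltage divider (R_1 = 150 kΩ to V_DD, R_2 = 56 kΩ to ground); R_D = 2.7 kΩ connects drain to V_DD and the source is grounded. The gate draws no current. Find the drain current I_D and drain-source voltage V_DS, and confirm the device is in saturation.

V_G = V_DD·R_2/(R_1+R_2) = 9.6×56/206 = 2.61 V. With the source grounded, V_GS = V_G = 2.61 V.
Assume saturation: I_D = (k_n/2)(V_GS − V_t)² = (3.4/2)×(2.61 − 1.3)² = 1.7×1.31² = 2.92 mA.
V_DS = V_DD − I_D·R_D = 9.6 − 2.92×2.7 = 1.73 V.
Saturation requires V_DS ≥ V_GS − V_t = 1.31 V; 1.73 ≥ 1.31 ✓.

I_D ≈ 2.9 mA, V_DS ≈ 1.7 V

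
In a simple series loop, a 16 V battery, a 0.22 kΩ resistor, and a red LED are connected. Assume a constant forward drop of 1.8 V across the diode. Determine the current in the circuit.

I ≈ 65 mA

KVL around the loop: 16 = V_D + I·R = 1.8 + I × 0.22 kΩ.
So I = (16 − 1.8) / 0.22 kΩ = 14.2 / 0.22 = 64.5 mA.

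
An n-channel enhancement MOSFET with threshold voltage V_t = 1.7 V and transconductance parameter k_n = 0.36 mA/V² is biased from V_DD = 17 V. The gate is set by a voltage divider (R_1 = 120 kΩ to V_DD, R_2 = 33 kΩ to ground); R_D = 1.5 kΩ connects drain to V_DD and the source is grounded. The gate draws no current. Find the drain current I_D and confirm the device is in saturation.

I_D ≈ 0.7 mA

V_G = V_DD·R_2/(R_1+R_2) = 17×33/153 = 3.67 V. With the source grounded, V_GS = V_G = 3.67 V.
Assume saturation: I_D = (k_n/2)(V_GS − V_t)² = (0.36/2)×(3.67 − 1.7)² = 0.18×1.97² = 0.696 mA.
V_DS = V_DD − I_D·R_D = 17 − 0.696×1.5 = 16 V.
Saturation requires V_DS ≥ V_GS − V_t = 1.97 V; 16 ≥ 1.97 ✓.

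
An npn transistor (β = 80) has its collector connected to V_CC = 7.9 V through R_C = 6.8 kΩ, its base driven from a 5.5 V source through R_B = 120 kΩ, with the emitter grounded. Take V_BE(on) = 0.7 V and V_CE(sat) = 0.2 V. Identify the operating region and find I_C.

saturation; I_C ≈ 1.1 mA

Assume active: I_B = (5.5 − 0.7)/120 = 0.04 mA, giving I_C = β·I_B = 3.2 mA.
But then V_CE = 7.9 − 3.2×6.8 = -13.9 V < V_CE(sat) = 0.2 V — impossible in the active region.
So the transistor is saturated. With V_CE = 0.2 V, I_C = (V_CC − 0.2)/R_C = 7.7/6.8 = 1.13 mA.
Check: β·I_B = 3.2 mA > I_C = 1.13 mA, confirming saturation.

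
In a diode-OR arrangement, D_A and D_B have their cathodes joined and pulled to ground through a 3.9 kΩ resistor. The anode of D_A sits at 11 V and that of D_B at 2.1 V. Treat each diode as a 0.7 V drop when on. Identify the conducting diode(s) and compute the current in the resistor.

Assume both conduct. Then node N would need to be at both 11−0.7 = 10.3 V and 2.1−0.7 = 1.4 V, which is impossible.
Assume only D_A conducts: V_N = 11 − 0.7 = 10.3 V, so I_R = 10.3/3.9 = 2.64 mA.
Check D_B: its anode-to-cathode voltage is 2.1 − 10.3 = -8.2 V < 0.7 V, so it is off. The assumption is consistent.

Only D_A conducts; I_R ≈ 2.6 mA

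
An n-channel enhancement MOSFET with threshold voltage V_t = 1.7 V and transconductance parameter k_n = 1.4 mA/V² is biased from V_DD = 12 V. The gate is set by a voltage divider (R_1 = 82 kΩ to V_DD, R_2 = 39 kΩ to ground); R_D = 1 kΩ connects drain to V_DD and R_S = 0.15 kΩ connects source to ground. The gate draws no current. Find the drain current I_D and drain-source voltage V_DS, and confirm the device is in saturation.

V_G = V_DD·R_2/(R_1+R_2) = 12×39/121 = 3.87 V.
Assume saturation: I_D = (k_n/2)(V_GS − V_t)² with V_GS = V_G − I_D·R_S = 3.87 − 0.15·I_D.
Substituting gives 0.0158·I_D² − 1.46·I_D + 3.29 = 0, with roots I_D = 2.32 or 90.1 mA.
The root I_D = 90.1 mA gives V_GS = -9.64 V ≤ V_t, so take I_D = 2.32 mA.
Then V_GS = 3.52 V and V_DS = V_DD − I_D(R_D+R_S) = 12 − 2.32×1.15 = 9.33 V.
Saturation requires V_DS ≥ V_GS − V_t = 1.82 V; 9.33 ≥ 1.82 ✓.

I_D ≈ 2.3 mA, V_DS ≈ 9.3 V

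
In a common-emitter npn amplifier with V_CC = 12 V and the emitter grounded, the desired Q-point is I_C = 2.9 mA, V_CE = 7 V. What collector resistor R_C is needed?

R_C ≈ 1.7 kΩ

Collector loop: V_CC = I_C·R_C + V_CE.
R_C = (V_CC − V_CE)/I_C = (12 − 7)/2.9 = 1.72 kΩ.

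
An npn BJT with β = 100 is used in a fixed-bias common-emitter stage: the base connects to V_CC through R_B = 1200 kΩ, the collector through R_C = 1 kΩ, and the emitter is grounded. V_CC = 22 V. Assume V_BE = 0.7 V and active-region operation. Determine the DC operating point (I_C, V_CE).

Base loop: V_CC = I_B·R_B + V_BE, so I_B = (22 − 0.7)/1200 kΩ = 0.0178 mA.
In the active region I_C = β·I_B = 100 × 0.0178 = 1.78 mA.
Collector loop: V_CE = V_CC − I_C·R_C = 22 − 1.78×1 = 20.2 V.
Since V_CE = 20.2 V > V_CE(sat) ≈ 0.2 V, the transistor is in the active region as assumed.

I_C ≈ 1.8 mA, V_CE ≈ 20 V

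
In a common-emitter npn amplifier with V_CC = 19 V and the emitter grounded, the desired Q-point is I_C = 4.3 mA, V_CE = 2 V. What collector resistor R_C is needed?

Collector loop: V_CC = I_C·R_C + V_CE.
R_C = (V_CC − V_CE)/I_C = (19 − 2)/4.3 = 3.95 kΩ.

R_C ≈ 4 kΩ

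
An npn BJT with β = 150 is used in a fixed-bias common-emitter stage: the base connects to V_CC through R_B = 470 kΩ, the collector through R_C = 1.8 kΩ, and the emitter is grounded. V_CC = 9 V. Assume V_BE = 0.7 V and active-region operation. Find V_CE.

V_CE ≈ 4.2 V

Base loop: V_CC = I_B·R_B + V_BE, so I_B = (9 − 0.7)/470 kΩ = 0.0177 mA.
In the active region I_C = β·I_B = 150 × 0.0177 = 2.65 mA.
Collector loop: V_CE = V_CC − I_C·R_C = 9 − 2.65×1.8 = 4.23 V.
Since V_CE = 4.23 V > V_CE(sat) ≈ 0.2 V, the transistor is in the active region as assumed.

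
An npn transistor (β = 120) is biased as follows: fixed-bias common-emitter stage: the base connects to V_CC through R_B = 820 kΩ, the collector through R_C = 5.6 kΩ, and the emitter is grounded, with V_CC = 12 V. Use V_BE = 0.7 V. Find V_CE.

Base loop: V_CC = I_B·R_B + V_BE, so I_B = (12 − 0.7)/820 kΩ = 0.0138 mA.
In the active region I_C = β·I_B = 120 × 0.0138 = 1.65 mA.
Collector loop: V_CE = V_CC − I_C·R_C = 12 − 1.65×5.6 = 2.74 V.
Since V_CE = 2.74 V > V_CE(sat) ≈ 0.2 V, the transistor is in the active region as assumed.

V_CE ≈ 2.7 V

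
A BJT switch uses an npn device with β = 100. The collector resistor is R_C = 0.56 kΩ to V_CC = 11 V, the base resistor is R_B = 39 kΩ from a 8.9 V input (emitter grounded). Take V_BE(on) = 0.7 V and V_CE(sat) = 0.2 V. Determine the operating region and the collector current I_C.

saturation; I_C ≈ 19 mA

Assume active: I_B = (8.9 − 0.7)/39 = 0.21 mA, giving I_C = β·I_B = 21 mA.
But then V_CE = 11 − 21×0.56 = -0.774 V < V_CE(sat) = 0.2 V — impossible in the active region.
So the transistor is saturated. With V_CE = 0.2 V, I_C = (V_CC − 0.2)/R_C = 10.8/0.56 = 19.3 mA.
Check: β·I_B = 21 mA > I_C = 19.3 mA, confirming saturation.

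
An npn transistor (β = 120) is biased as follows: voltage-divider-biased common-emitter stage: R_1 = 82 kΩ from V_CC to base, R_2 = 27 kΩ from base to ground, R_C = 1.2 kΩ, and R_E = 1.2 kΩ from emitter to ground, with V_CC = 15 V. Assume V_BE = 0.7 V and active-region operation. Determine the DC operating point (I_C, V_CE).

Thevenize the base divider: V_Th = V_CC·R_2/(R_1+R_2) = 15×27/109 = 3.72 V, R_Th = R_1‖R_2 = 20.3 kΩ.
Base-emitter loop: V_Th = I_B·R_Th + V_BE + (β+1)I_B·R_E, so I_B = (3.72 − 0.7) / (20.3 + 121×1.2) = 0.0182 mA.
I_C = β·I_B = 120×0.0182 = 2.19 mA, and I_E = (β+1)I_B = 2.2 mA.
V_CE = V_CC − I_C·R_C − I_E·R_E = 15 − 2.19×1.2 − 2.2×1.2 = 9.73 V.
V_CE = 9.73 V > 0.2 V confirms active-region operation.

I_C ≈ 2.2 mA, V_CE ≈ 9.7 V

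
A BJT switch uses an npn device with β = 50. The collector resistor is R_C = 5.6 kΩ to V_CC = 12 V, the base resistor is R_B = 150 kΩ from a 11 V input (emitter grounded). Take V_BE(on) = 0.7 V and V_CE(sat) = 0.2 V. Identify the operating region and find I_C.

saturation; I_C ≈ 2.1 mA

Assume active: I_B = (11 − 0.7)/150 = 0.0687 mA, giving I_C = β·I_B = 3.43 mA.
But then V_CE = 12 − 3.43×5.6 = -7.23 V < V_CE(sat) = 0.2 V — impossible in the active region.
So the transistor is saturated. With V_CE = 0.2 V, I_C = (V_CC − 0.2)/R_C = 11.8/5.6 = 2.11 mA.
Check: β·I_B = 3.43 mA > I_C = 2.11 mA, confirming saturation.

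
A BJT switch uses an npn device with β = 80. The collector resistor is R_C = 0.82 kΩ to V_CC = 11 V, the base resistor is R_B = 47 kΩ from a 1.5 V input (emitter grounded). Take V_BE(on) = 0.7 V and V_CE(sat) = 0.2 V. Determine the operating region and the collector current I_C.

Assume active. Base-emitter loop: I_B = (V_BB − V_BE)/R_B = (1.5 − 0.7)/47 = 0.017 mA.
I_C = β·I_B = 80×0.017 = 1.36 mA.
V_CE = V_CC − I_C·R_C = 11 − 1.36×0.82 = 9.88 V > V_CE(sat), so the active-region assumption holds.

active; I_C ≈ 1.4 mA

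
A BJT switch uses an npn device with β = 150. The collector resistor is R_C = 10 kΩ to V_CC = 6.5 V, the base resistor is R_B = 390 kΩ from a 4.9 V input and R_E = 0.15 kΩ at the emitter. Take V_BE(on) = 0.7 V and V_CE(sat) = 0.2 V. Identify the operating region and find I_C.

Assume active: I_B = (4.9 − 0.7)/(390 + 151×0.15) = 0.0102 mA, I_C = β·I_B = 1.53 mA.
Then V_CE = 6.5 − 1.53×10 − 1.54×0.15 = -9 V < 0.2 V — the active assumption fails.
Re-solve with V_CE = 0.2 V. KCL at the emitter: V_E/R_E = (V_BB−0.7−V_E)/R_B + (V_CC−0.2−V_E)/R_C, giving V_E = 0.0947 V.
I_C = (V_CC − 0.2 − V_E)/R_C = (6.3 − 0.0947)/10 = 0.621 mA.
Check: I_B = (4.2 − 0.0947)/390 = 0.0105 mA, and β·I_B = 1.58 mA > I_C, confirming saturation.

saturation; I_C ≈ 0.62 mA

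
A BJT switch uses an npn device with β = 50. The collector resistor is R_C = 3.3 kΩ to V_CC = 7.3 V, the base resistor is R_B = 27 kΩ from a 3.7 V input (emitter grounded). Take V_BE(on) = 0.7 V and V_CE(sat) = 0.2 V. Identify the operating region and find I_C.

Assume active: I_B = (3.7 − 0.7)/27 = 0.111 mA, giving I_C = β·I_B = 5.56 mA.
But then V_CE = 7.3 − 5.56×3.3 = -11 V < V_CE(sat) = 0.2 V — impossible in the active region.
So the transistor is saturated. With V_CE = 0.2 V, I_C = (V_CC − 0.2)/R_C = 7.1/3.3 = 2.15 mA.
Check: β·I_B = 5.56 mA > I_C = 2.15 mA, confirming saturation.

saturation; I_C ≈ 2.2 mA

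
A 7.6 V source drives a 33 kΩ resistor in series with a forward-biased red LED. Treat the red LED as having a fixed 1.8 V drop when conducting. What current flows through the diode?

KVL around the loop: 7.6 = V_D + I·R = 1.8 + I × 33 kΩ.
So I = (7.6 − 1.8) / 33 kΩ = 5.8 / 33 = 0.176 mA.

I ≈ 0.18 mA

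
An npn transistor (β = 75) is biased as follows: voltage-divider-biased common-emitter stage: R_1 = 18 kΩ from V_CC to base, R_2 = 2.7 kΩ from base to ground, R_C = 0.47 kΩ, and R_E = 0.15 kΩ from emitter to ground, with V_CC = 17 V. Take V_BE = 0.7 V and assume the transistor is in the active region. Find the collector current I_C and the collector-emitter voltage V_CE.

I_C ≈ 8.3 mA, V_CE ≈ 12 V

Thevenize the base divider: V_Th = V_CC·R_2/(R_1+R_2) = 17×2.7/20.7 = 2.22 V, R_Th = R_1‖R_2 = 2.35 kΩ.
Base-emitter loop: V_Th = I_B·R_Th + V_BE + (β+1)I_B·R_E, so I_B = (2.22 − 0.7) / (2.35 + 76×0.15) = 0.11 mA.
I_C = β·I_B = 75×0.11 = 8.28 mA, and I_E = (β+1)I_B = 8.39 mA.
V_CE = V_CC − I_C·R_C − I_E·R_E = 17 − 8.28×0.47 − 8.39×0.15 = 11.9 V.
V_CE = 11.9 V > 0.2 V confirms active-region operation.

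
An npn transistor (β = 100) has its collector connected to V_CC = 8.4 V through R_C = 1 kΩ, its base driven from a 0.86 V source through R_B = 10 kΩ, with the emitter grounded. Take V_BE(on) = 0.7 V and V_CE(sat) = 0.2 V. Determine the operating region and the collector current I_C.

Assume active. Base-emitter loop: I_B = (V_BB − V_BE)/R_B = (0.86 − 0.7)/10 = 0.016 mA.
I_C = β·I_B = 100×0.016 = 1.6 mA.
V_CE = V_CC − I_C·R_C = 8.4 − 1.6×1 = 6.8 V > V_CE(sat), so the active-region assumption holds.

active; I_C ≈ 1.6 mA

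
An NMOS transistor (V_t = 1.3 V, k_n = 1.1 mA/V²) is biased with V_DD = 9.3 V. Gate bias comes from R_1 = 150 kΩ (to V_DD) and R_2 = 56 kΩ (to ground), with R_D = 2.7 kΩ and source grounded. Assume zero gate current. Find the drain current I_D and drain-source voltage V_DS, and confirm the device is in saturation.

I_D ≈ 0.83 mA, V_DS ≈ 7.1 V

V_G = V_DD·R_2/(R_1+R_2) = 9.3×56/206 = 2.53 V. With the source grounded, V_GS = V_G = 2.53 V.
Assume saturation: I_D = (k_n/2)(V_GS − V_t)² = (1.1/2)×(2.53 − 1.3)² = 0.55×1.23² = 0.83 mA.
V_DS = V_DD − I_D·R_D = 9.3 − 0.83×2.7 = 7.06 V.
Saturation requires V_DS ≥ V_GS − V_t = 1.23 V; 7.06 ≥ 1.23 ✓.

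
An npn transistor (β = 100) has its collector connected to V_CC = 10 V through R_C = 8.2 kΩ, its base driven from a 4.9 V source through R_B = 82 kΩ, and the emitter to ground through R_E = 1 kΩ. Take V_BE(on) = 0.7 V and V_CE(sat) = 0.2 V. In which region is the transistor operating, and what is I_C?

saturation; I_C ≈ 1.1 mA

Assume active: I_B = (4.9 − 0.7)/(82 + 101×1) = 0.023 mA, I_C = β·I_B = 2.3 mA.
Then V_CE = 10 − 2.3×8.2 − 2.32×1 = -11.1 V < 0.2 V — the active assumption fails.
Re-solve with V_CE = 0.2 V. KCL at the emitter: V_E/R_E = (V_BB−0.7−V_E)/R_B + (V_CC−0.2−V_E)/R_C, giving V_E = 1.1 V.
I_C = (V_CC − 0.2 − V_E)/R_C = (9.8 − 1.1)/8.2 = 1.06 mA.
Check: I_B = (4.2 − 1.1)/82 = 0.0378 mA, and β·I_B = 3.78 mA > I_C, confirming saturation.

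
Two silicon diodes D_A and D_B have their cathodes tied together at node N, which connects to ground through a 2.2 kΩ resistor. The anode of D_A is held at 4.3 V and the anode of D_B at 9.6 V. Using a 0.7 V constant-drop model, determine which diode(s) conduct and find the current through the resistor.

Only D_B conducts; I_R ≈ 4 mA

Assume both conduct. Then node N would need to be at both 4.3−0.7 = 3.6 V and 9.6−0.7 = 8.9 V, which is impossible.
Assume only D_B conducts: V_N = 9.6 − 0.7 = 8.9 V, so I_R = 8.9/2.2 = 4.05 mA.
Check D_A: its anode-to-cathode voltage is 4.3 − 8.9 = -4.6 V < 0.7 V, so it is off. The assumption is consistent.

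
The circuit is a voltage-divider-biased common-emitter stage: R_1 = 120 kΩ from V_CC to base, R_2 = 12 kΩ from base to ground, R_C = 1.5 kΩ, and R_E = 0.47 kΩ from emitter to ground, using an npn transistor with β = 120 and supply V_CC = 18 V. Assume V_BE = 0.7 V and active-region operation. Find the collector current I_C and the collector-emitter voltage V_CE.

Thevenize the base divider: V_Th = V_CC·R_2/(R_1+R_2) = 18×12/132 = 1.64 V, R_Th = R_1‖R_2 = 10.9 kΩ.
Base-emitter loop: V_Th = I_B·R_Th + V_BE + (β+1)I_B·R_E, so I_B = (1.64 − 0.7) / (10.9 + 121×0.47) = 0.0138 mA.
I_C = β·I_B = 120×0.0138 = 1.66 mA, and I_E = (β+1)I_B = 1.67 mA.
V_CE = V_CC − I_C·R_C − I_E·R_E = 18 − 1.66×1.5 − 1.67×0.47 = 14.7 V.
V_CE = 14.7 V > 0.2 V confirms active-region operation.

I_C ≈ 1.7 mA, V_CE ≈ 15 V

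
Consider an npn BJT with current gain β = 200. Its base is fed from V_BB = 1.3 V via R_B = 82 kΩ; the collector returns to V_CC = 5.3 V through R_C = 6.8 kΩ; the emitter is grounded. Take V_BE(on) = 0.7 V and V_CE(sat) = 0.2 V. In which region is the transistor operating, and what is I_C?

Assume active: I_B = (1.3 − 0.7)/82 = 0.00732 mA, giving I_C = β·I_B = 1.46 mA.
But then V_CE = 5.3 − 1.46×6.8 = -4.65 V < V_CE(sat) = 0.2 V — impossible in the active region.
So the transistor is saturated. With V_CE = 0.2 V, I_C = (V_CC − 0.2)/R_C = 5.1/6.8 = 0.75 mA.
Check: β·I_B = 1.46 mA > I_C = 0.75 mA, confirming saturation.

saturation; I_C ≈ 0.75 mA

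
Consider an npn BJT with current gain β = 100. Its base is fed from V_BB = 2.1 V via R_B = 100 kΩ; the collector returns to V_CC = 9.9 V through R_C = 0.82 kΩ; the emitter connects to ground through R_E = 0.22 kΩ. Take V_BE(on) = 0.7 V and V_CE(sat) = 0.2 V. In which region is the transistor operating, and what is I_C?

active; I_C ≈ 1.1 mA

Assume active. Base-emitter loop: I_B = (V_BB − V_BE)/(R_B + (β+1)R_E) = (2.1 − 0.7)/(100 + 101×0.22) = 0.0115 mA.
I_C = β·I_B = 100×0.0115 = 1.15 mA.
V_CE = V_CC − I_C·R_C − I_E·R_E = 9.9 − 1.15×0.82 − 1.16×0.22 = 8.71 V > V_CE(sat), so the active-region assumption holds.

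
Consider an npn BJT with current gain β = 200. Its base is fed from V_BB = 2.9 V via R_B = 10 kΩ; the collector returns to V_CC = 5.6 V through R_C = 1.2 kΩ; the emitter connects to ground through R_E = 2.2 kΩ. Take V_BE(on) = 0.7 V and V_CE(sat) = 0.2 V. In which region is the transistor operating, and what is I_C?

Assume active. Base-emitter loop: I_B = (V_BB − V_BE)/(R_B + (β+1)R_E) = (2.9 − 0.7)/(10 + 201×2.2) = 0.00487 mA.
I_C = β·I_B = 200×0.00487 = 0.973 mA.
V_CE = V_CC − I_C·R_C − I_E·R_E = 5.6 − 0.973×1.2 − 0.978×2.2 = 2.28 V > V_CE(sat), so the active-region assumption holds.

active; I_C ≈ 0.97 mA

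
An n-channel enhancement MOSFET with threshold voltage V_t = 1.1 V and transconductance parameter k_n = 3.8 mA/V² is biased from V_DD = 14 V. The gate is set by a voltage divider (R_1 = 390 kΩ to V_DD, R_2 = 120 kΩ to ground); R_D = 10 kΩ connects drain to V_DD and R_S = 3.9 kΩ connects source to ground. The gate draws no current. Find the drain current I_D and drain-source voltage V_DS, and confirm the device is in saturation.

I_D ≈ 0.44 mA, V_DS ≈ 7.9 V

V_G = V_DD·R_2/(R_1+R_2) = 14×120/510 = 3.29 V.
Assume saturation: I_D = (k_n/2)(V_GS − V_t)² with V_GS = V_G − I_D·R_S = 3.29 − 3.9·I_D.
Substituting gives 28.9·I_D² − 33.5·I_D + 9.15 = 0, with roots I_D = 0.439 or 0.72 mA.
The root I_D = 0.72 mA gives V_GS = 0.484 V ≤ V_t, so take I_D = 0.439 mA.
Then V_GS = 1.58 V and V_DS = V_DD − I_D(R_D+R_S) = 14 − 0.439×13.9 = 7.89 V.
Saturation requires V_DS ≥ V_GS − V_t = 0.481 V; 7.89 ≥ 0.481 ✓.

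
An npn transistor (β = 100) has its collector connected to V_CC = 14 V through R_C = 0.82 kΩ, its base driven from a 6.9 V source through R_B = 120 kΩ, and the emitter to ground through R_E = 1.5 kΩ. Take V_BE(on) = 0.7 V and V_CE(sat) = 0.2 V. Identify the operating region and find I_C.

Assume active. Base-emitter loop: I_B = (V_BB − V_BE)/(R_B + (β+1)R_E) = (6.9 − 0.7)/(120 + 101×1.5) = 0.0228 mA.
I_C = β·I_B = 100×0.0228 = 2.28 mA.
V_CE = V_CC − I_C·R_C − I_E·R_E = 14 − 2.28×0.82 − 2.31×1.5 = 8.67 V > V_CE(sat), so the active-region assumption holds.

active; I_C ≈ 2.3 mA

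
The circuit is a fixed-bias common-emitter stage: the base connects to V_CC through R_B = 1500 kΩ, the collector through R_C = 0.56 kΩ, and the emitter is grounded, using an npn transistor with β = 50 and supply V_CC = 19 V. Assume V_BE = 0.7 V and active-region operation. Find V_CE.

Base loop: V_CC = I_B·R_B + V_BE, so I_B = (19 − 0.7)/1500 kΩ = 0.0122 mA.
In the active region I_C = β·I_B = 50 × 0.0122 = 0.61 mA.
Collector loop: V_CE = V_CC − I_C·R_C = 19 − 0.61×0.56 = 18.7 V.
Since V_CE = 18.7 V > V_CE(sat) ≈ 0.2 V, the transistor is in the active region as assumed.

V_CE ≈ 19 V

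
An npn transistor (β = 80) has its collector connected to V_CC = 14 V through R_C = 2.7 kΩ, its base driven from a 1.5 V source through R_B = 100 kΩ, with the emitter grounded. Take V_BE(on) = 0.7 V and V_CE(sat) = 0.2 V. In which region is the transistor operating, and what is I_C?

Assume active. Base-emitter loop: I_B = (V_BB − V_BE)/R_B = (1.5 − 0.7)/100 = 0.008 mA.
I_C = β·I_B = 80×0.008 = 0.64 mA.
V_CE = V_CC − I_C·R_C = 14 − 0.64×2.7 = 12.3 V > V_CE(sat), so the active-region assumption holds.

active; I_C ≈ 0.64 mA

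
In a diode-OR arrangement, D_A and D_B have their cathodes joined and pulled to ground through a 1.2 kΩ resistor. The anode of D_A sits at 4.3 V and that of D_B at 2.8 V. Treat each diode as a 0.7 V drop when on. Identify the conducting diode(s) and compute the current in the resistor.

Only D_A conducts; I_R ≈ 3 mA

Assume both conduct. Then node N would need to be at both 4.3−0.7 = 3.6 V and 2.8−0.7 = 2.1 V, which is impossible.
Assume only D_A conducts: V_N = 4.3 − 0.7 = 3.6 V, so I_R = 3.6/1.2 = 3 mA.
Check D_B: its anode-to-cathode voltage is 2.8 − 3.6 = -0.8 V < 0.7 V, so it is off. The assumption is consistent.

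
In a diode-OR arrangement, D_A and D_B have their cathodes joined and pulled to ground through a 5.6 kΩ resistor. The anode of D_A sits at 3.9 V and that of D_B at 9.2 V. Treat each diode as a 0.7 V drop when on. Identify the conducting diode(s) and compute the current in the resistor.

Assume both conduct. Then node N would need to be at both 3.9−0.7 = 3.2 V and 9.2−0.7 = 8.5 V, which is impossible.
Assume only D_B conducts: V_N = 9.2 − 0.7 = 8.5 V, so I_R = 8.5/5.6 = 1.52 mA.
Check D_A: its anode-to-cathode voltage is 3.9 − 8.5 = -4.6 V < 0.7 V, so it is off. The assumption is consistent.

Only D_B conducts; I_R ≈ 1.5 mA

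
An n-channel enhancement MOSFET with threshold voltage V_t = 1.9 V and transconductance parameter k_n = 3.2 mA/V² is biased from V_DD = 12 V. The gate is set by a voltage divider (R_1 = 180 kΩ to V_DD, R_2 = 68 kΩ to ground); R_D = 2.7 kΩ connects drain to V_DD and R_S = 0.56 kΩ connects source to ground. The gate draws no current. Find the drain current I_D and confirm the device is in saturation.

I_D ≈ 1 mA

V_G = V_DD·R_2/(R_1+R_2) = 12×68/248 = 3.29 V.
Assume saturation: I_D = (k_n/2)(V_GS − V_t)² with V_GS = V_G − I_D·R_S = 3.29 − 0.56·I_D.
Substituting gives 0.502·I_D² − 3.49·I_D + 3.09 = 0, with roots I_D = 1.04 or 5.92 mA.
The root I_D = 5.92 mA gives V_GS = -0.023 V ≤ V_t, so take I_D = 1.04 mA.
Then V_GS = 2.71 V and V_DS = V_DD − I_D(R_D+R_S) = 12 − 1.04×3.26 = 8.6 V.
Saturation requires V_DS ≥ V_GS − V_t = 0.807 V; 8.6 ≥ 0.807 ✓.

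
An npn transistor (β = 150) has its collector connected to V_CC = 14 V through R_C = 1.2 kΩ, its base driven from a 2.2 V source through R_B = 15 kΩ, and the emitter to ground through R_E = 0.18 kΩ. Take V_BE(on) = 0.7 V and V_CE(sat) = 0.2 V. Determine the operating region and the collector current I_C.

Assume active. Base-emitter loop: I_B = (V_BB − V_BE)/(R_B + (β+1)R_E) = (2.2 − 0.7)/(15 + 151×0.18) = 0.0356 mA.
I_C = β·I_B = 150×0.0356 = 5.33 mA.
V_CE = V_CC − I_C·R_C − I_E·R_E = 14 − 5.33×1.2 − 5.37×0.18 = 6.63 V > V_CE(sat), so the active-region assumption holds.

active; I_C ≈ 5.3 mA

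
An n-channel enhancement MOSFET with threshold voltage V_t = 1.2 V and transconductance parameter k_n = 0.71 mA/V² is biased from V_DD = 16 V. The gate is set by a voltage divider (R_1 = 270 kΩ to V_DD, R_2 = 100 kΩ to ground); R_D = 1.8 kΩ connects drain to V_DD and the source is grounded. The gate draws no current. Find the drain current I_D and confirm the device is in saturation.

V_G = V_DD·R_2/(R_1+R_2) = 16×100/370 = 4.32 V. With the source grounded, V_GS = V_G = 4.32 V.
Assume saturation: I_D = (k_n/2)(V_GS − V_t)² = (0.71/2)×(4.32 − 1.2)² = 0.355×3.12² = 3.47 mA.
V_DS = V_DD − I_D·R_D = 16 − 3.47×1.8 = 9.76 V.
Saturation requires V_DS ≥ V_GS − V_t = 3.12 V; 9.76 ≥ 3.12 ✓.

I_D ≈ 3.5 mA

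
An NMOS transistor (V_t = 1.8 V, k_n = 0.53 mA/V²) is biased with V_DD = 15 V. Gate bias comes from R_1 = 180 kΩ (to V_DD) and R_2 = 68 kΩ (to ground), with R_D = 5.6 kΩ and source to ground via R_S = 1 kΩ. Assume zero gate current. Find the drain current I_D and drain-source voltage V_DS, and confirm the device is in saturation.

V_G = V_DD·R_2/(R_1+R_2) = 15×68/248 = 4.11 V.
Assume saturation: I_D = (k_n/2)(V_GS − V_t)² with V_GS = V_G − I_D·R_S = 4.11 − 1·I_D.
Substituting gives 0.265·I_D² − 2.23·I_D + 1.42 = 0, with roots I_D = 0.694 or 7.71 mA.
The root I_D = 7.71 mA gives V_GS = -3.59 V ≤ V_t, so take I_D = 0.694 mA.
Then V_GS = 3.42 V and V_DS = V_DD − I_D(R_D+R_S) = 15 − 0.694×6.6 = 10.4 V.
Saturation requires V_DS ≥ V_GS − V_t = 1.62 V; 10.4 ≥ 1.62 ✓.

I_D ≈ 0.69 mA, V_DS ≈ 10 V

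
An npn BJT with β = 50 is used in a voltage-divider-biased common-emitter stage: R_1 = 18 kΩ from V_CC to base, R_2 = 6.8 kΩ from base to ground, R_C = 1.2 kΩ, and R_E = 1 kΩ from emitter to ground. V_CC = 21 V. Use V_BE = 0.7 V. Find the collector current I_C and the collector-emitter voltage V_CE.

I_C ≈ 4.5 mA, V_CE ≈ 11 V

Thevenize the base divider: V_Th = V_CC·R_2/(R_1+R_2) = 21×6.8/24.8 = 5.76 V, R_Th = R_1‖R_2 = 4.94 kΩ.
Base-emitter loop: V_Th = I_B·R_Th + V_BE + (β+1)I_B·R_E, so I_B = (5.76 − 0.7) / (4.94 + 51×1) = 0.0904 mA.
I_C = β·I_B = 50×0.0904 = 4.52 mA, and I_E = (β+1)I_B = 4.61 mA.
V_CE = V_CC − I_C·R_C − I_E·R_E = 21 − 4.52×1.2 − 4.61×1 = 11 V.
V_CE = 11 V > 0.2 V confirms active-region operation.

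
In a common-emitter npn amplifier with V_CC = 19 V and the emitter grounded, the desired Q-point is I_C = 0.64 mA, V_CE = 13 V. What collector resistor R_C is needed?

Collector loop: V_CC = I_C·R_C + V_CE.
R_C = (V_CC − V_CE)/I_C = (19 − 13)/0.64 = 9.38 kΩ.

R_C ≈ 9.4 kΩ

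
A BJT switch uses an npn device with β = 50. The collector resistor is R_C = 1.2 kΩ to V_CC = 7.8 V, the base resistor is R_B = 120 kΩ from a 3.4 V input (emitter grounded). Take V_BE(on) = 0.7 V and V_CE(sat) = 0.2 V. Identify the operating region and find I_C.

Assume active. Base-emitter loop: I_B = (V_BB − V_BE)/R_B = (3.4 − 0.7)/120 = 0.0225 mA.
I_C = β·I_B = 50×0.0225 = 1.13 mA.
V_CE = V_CC − I_C·R_C = 7.8 − 1.13×1.2 = 6.45 V > V_CE(sat), so the active-region assumption holds.

active; I_C ≈ 1.1 mA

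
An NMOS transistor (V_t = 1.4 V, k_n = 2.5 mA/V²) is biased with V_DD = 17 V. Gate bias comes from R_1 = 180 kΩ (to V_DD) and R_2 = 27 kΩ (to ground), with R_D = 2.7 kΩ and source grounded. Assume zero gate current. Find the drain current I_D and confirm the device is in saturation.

I_D ≈ 0.84 mA

V_G = V_DD·R_2/(R_1+R_2) = 17×27/207 = 2.22 V. With the source grounded, V_GS = V_G = 2.22 V.
Assume saturation: I_D = (k_n/2)(V_GS − V_t)² = (2.5/2)×(2.22 − 1.4)² = 1.25×0.817² = 0.835 mA.
V_DS = V_DD − I_D·R_D = 17 − 0.835×2.7 = 14.7 V.
Saturation requires V_DS ≥ V_GS − V_t = 0.817 V; 14.7 ≥ 0.817 ✓.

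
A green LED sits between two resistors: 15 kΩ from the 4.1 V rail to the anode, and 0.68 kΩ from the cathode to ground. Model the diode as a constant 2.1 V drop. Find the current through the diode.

The two resistors are in series with the diode, so KVL gives 4.1 = I·15 + 2.1 + I·0.68.
I = (4.1 − 2.1) / (15 + 0.68) kΩ = 2 / 15.7 = 0.128 mA.

I ≈ 0.13 mA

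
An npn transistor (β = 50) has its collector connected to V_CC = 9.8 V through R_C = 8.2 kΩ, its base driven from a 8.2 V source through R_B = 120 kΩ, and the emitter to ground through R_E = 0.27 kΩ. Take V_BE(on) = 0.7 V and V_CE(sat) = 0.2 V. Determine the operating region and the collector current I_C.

Assume active: I_B = (8.2 − 0.7)/(120 + 51×0.27) = 0.0561 mA, I_C = β·I_B = 2.8 mA.
Then V_CE = 9.8 − 2.8×8.2 − 2.86×0.27 = -14 V < 0.2 V — the active assumption fails.
Re-solve with V_CE = 0.2 V. KCL at the emitter: V_E/R_E = (V_BB−0.7−V_E)/R_B + (V_CC−0.2−V_E)/R_C, giving V_E = 0.322 V.
I_C = (V_CC − 0.2 − V_E)/R_C = (9.6 − 0.322)/8.2 = 1.13 mA.
Check: I_B = (7.5 − 0.322)/120 = 0.0598 mA, and β·I_B = 2.99 mA > I_C, confirming saturation.

saturation; I_C ≈ 1.1 mA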